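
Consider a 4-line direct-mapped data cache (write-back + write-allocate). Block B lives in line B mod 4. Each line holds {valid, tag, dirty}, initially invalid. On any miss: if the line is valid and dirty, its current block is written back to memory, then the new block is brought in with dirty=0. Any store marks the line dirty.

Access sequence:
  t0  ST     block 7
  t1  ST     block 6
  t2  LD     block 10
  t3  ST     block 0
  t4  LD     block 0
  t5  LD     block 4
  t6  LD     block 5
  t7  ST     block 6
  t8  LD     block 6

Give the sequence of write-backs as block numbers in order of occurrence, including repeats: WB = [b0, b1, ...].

0: W B7 -> L3 miss  d=D]
1: W B6 -> L2 miss  d=D]
2: R B10 -> L2 miss wb->B6  d=-]
3: W B0 -> L0 miss  d=D]
4: R B0 -> L0 hit  d=D]
5: R B4 -> L0 miss wb->B0  d=-]
6: R B5 -> L1 miss  d=-]
7: W B6 -> L2 miss  d=D]
8: R B6 -> L2 hit  d=D]

WB = [6, 0]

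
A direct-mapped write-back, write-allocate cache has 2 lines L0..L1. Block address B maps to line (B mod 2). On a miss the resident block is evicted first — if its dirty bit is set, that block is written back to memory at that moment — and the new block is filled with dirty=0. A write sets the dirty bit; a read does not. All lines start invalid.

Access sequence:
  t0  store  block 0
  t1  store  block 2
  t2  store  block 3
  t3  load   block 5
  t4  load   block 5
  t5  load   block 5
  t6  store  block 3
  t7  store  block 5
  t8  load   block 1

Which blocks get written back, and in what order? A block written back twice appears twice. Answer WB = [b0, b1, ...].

WB = [0, 3, 3, 5]

0: W B0 -> L0 miss  d=D]
1: W B2 -> L0 miss wb->B0  d=D]
2: W B3 -> L1 miss  d=D]
3: R B5 -> L1 miss wb->B3  d=-]
4: R B5 -> L1 hit  d=-]
5: R B5 -> L1 hit  d=-]
6: W B3 -> L1 miss  d=D]
7: W B5 -> L1 miss wb->B3  d=D]
8: R B1 -> L1 miss wb->B5  d=-]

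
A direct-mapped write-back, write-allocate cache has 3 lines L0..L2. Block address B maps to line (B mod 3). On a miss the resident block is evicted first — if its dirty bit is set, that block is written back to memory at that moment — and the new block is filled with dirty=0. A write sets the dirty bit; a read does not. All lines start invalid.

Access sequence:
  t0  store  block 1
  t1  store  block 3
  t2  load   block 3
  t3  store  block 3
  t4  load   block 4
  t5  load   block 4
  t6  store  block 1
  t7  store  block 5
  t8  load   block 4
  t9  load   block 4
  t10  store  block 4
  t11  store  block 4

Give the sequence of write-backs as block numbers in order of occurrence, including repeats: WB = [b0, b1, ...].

0: W B1 -> L1 miss  d=D]
1: W B3 -> L0 miss  d=D]
2: R B3 -> L0 hit  d=D]
3: W B3 -> L0 hit  d=D]
4: R B4 -> L1 miss wb->B1  d=-]
5: R B4 -> L1 hit  d=-]
6: W B1 -> L1 miss  d=D]
7: W B5 -> L2 miss  d=D]
8: R B4 -> L1 miss wb->B1  d=-]
9: R B4 -> L1 hit  d=-]
10: W B4 -> L1 hit  d=D]
11: W B4 -> L1 hit  d=D]

WB = [1, 1]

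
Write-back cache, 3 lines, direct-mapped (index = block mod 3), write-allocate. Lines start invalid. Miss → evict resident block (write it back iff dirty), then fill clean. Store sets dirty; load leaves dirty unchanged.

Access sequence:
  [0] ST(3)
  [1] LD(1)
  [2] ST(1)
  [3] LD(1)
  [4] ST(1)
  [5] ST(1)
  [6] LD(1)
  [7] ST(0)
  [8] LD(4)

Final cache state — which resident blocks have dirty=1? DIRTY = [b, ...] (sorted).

0: W B3 → L0 miss [D]
1: R B1 → L1 miss [-]
2: W B1 → L1 hit [D]
3: R B1 → L1 hit [D]
4: W B1 → L1 hit [D]
5: W B1 → L1 hit [D]
6: R B1 → L1 hit [D]
7: W B0 → L0 miss wb→B3 [D]
8: R B4 → L1 miss wb→B1 [-]

DIRTY = [0]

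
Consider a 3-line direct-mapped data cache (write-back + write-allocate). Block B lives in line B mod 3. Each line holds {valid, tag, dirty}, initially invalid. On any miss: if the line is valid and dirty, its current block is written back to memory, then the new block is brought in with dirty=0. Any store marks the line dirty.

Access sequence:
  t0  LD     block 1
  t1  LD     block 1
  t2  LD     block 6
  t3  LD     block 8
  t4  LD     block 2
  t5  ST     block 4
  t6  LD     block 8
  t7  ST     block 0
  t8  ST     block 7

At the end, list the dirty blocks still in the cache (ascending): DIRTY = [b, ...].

0: R B1 → L1 miss [-]
1: R B1 → L1 hit [-]
2: R B6 → L0 miss [-]
3: R B8 → L2 miss [-]
4: R B2 → L2 miss [-]
5: W B4 → L1 miss [D]
6: R B8 → L2 miss [-]
7: W B0 → L0 miss [D]
8: W B7 → L1 miss wb→B4 [D]

DIRTY = [0, 7]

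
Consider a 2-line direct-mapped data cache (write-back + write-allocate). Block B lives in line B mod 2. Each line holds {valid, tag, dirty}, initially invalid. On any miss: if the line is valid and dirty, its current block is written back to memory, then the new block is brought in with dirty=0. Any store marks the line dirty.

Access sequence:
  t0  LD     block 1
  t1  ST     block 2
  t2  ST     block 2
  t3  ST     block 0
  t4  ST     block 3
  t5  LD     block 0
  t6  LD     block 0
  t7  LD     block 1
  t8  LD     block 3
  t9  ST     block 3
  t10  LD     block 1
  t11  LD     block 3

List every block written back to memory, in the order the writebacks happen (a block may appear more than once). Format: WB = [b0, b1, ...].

  0 | R B1 → L1 miss [-]
  1 | W B2 → L0 miss [D]
  2 | W B2 → L0 hit [D]
  3 | W B0 → L0 miss wb→B2 [D]
  4 | W B3 → L1 miss [D]
  5 | R B0 → L0 hit [D]
  6 | R B0 → L0 hit [D]
  7 | R B1 → L1 miss wb→B3 [-]
  8 | R B3 → L1 miss [-]
  9 | W B3 → L1 hit [D]
  10 | R B1 → L1 miss wb→B3 [-]
  11 | R B3 → L1 miss [-]

WB = [2, 3, 3]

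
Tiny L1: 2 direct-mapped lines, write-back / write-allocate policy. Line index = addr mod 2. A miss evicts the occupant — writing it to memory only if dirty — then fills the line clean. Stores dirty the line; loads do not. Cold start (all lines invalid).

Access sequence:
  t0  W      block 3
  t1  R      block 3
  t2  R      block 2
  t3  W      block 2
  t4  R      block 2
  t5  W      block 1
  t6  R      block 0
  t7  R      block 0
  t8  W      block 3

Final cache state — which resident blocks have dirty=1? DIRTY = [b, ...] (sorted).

0: W B3 → L1 miss [D]
1: R B3 → L1 hit [D]
2: R B2 → L0 miss [-]
3: W B2 → L0 hit [D]
4: R B2 → L0 hit [D]
5: W B1 → L1 miss wb→B3 [D]
6: R B0 → L0 miss wb→B2 [-]
7: R B0 → L0 hit [-]
8: W B3 → L1 miss wb→B1 [D]

DIRTY = [3]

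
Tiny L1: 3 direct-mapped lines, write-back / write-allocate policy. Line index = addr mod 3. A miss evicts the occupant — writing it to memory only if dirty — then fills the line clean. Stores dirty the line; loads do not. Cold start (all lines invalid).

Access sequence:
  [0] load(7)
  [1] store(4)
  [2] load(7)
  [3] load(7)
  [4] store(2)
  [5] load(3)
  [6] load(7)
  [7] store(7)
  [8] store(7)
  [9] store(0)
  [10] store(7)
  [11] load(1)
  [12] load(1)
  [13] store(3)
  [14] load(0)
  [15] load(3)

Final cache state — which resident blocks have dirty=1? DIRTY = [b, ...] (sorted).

0: R B7 → L1 miss [-]
1: W B4 → L1 miss [D]
2: R B7 → L1 miss wb→B4 [-]
3: R B7 → L1 hit [-]
4: W B2 → L2 miss [D]
5: R B3 → L0 miss [-]
6: R B7 → L1 hit [-]
7: W B7 → L1 hit [D]
8: W B7 → L1 hit [D]
9: W B0 → L0 miss [D]
10: W B7 → L1 hit [D]
11: R B1 → L1 miss wb→B7 [-]
12: R B1 → L1 hit [-]
13: W B3 → L0 miss wb→B0 [D]
14: R B0 → L0 miss wb→B3 [-]
15: R B3 → L0 miss [-]

DIRTY = [2]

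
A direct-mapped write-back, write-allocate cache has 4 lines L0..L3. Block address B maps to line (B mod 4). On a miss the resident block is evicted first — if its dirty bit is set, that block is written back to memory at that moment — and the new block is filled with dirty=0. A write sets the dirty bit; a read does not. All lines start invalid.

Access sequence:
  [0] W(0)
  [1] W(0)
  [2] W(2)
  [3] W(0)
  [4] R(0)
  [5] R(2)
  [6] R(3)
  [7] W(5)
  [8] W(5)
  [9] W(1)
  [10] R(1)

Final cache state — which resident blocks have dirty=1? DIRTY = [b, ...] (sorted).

  0 | W B0 → L0 miss [D]
  1 | W B0 → L0 hit [D]
  2 | W B2 → L2 miss [D]
  3 | W B0 → L0 hit [D]
  4 | R B0 → L0 hit [D]
  5 | R B2 → L2 hit [D]
  6 | R B3 → L3 miss [-]
  7 | W B5 → L1 miss [D]
  8 | W B5 → L1 hit [D]
  9 | W B1 → L1 miss wb→B5 [D]
  10 | R B1 → L1 hit [D]

DIRTY = [0, 1, 2]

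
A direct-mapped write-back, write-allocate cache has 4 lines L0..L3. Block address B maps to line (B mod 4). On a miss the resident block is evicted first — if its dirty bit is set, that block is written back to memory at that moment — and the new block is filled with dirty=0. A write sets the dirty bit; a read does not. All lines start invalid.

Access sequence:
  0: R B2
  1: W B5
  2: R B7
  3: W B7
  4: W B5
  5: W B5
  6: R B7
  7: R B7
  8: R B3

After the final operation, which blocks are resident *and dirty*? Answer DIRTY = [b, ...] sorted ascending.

DIRTY = [5]

  0 | R B2 → L2 miss [-]
  1 | W B5 → L1 miss [D]
  2 | R B7 → L3 miss [-]
  3 | W B7 → L3 hit [D]
  4 | W B5 → L1 hit [D]
  5 | W B5 → L1 hit [D]
  6 | R B7 → L3 hit [D]
  7 | R B7 → L3 hit [D]
  8 | R B3 → L3 miss wb→B7 [-]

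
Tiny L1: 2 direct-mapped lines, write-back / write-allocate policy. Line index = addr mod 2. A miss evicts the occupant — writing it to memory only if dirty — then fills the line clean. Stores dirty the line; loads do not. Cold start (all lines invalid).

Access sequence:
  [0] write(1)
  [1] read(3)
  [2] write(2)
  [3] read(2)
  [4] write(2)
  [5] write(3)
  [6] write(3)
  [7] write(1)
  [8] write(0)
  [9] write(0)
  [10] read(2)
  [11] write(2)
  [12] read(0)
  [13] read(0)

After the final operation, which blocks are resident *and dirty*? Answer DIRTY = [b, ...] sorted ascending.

DIRTY = [1]

0: W B1 -> L1 miss  d=D]
1: R B3 -> L1 miss wb->B1  d=-]
2: W B2 -> L0 miss  d=D]
3: R B2 -> L0 hit  d=D]
4: W B2 -> L0 hit  d=D]
5: W B3 -> L1 hit  d=D]
6: W B3 -> L1 hit  d=D]
7: W B1 -> L1 miss wb->B3  d=D]
8: W B0 -> L0 miss wb->B2  d=D]
9: W B0 -> L0 hit  d=D]
10: R B2 -> L0 miss wb->B0  d=-]
11: W B2 -> L0 hit  d=D]
12: R B0 -> L0 miss wb->B2  d=-]
13: R B0 -> L0 hit  d=-]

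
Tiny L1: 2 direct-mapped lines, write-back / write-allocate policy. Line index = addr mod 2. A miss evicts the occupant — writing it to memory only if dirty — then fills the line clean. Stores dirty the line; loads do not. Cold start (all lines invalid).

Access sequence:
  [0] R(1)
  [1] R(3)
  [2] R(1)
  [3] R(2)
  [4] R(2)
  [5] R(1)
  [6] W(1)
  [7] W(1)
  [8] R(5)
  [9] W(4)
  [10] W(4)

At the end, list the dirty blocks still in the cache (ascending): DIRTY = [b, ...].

  0 | R B1 → L1 miss [-]
  1 | R B3 → L1 miss [-]
  2 | R B1 → L1 miss [-]
  3 | R B2 → L0 miss [-]
  4 | R B2 → L0 hit [-]
  5 | R B1 → L1 hit [-]
  6 | W B1 → L1 hit [D]
  7 | W B1 → L1 hit [D]
  8 | R B5 → L1 miss wb→B1 [-]
  9 | W B4 → L0 miss [D]
  10 | W B4 → L0 hit [D]

DIRTY = [4]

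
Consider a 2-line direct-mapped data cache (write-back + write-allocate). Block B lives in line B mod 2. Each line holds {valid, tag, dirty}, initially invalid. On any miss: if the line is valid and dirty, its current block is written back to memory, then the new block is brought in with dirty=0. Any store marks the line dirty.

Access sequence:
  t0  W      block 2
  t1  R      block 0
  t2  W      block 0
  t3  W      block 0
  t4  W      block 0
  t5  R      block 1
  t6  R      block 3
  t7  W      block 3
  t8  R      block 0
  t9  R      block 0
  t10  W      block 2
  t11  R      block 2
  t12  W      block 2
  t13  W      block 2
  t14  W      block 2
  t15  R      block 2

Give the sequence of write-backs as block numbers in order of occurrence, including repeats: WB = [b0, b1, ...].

0: W B2 → L0 miss [D]
1: R B0 → L0 miss wb→B2 [-]
2: W B0 → L0 hit [D]
3: W B0 → L0 hit [D]
4: W B0 → L0 hit [D]
5: R B1 → L1 miss [-]
6: R B3 → L1 miss [-]
7: W B3 → L1 hit [D]
8: R B0 → L0 hit [D]
9: R B0 → L0 hit [D]
10: W B2 → L0 miss wb→B0 [D]
11: R B2 → L0 hit [D]
12: W B2 → L0 hit [D]
13: W B2 → L0 hit [D]
14: W B2 → L0 hit [D]
15: R B2 → L0 hit [D]

WB = [2, 0]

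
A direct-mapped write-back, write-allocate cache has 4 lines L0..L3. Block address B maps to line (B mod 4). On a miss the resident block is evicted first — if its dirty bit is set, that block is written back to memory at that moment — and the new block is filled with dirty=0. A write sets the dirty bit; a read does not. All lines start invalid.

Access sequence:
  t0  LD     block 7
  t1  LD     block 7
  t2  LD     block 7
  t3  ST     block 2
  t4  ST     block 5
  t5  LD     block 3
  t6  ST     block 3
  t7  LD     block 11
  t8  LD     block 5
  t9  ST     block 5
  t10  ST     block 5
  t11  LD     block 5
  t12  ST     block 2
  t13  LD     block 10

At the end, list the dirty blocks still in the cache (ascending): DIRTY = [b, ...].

DIRTY = [5]

0: R B7 -> L3 miss  d=-]
1: R B7 -> L3 hit  d=-]
2: R B7 -> L3 hit  d=-]
3: W B2 -> L2 miss  d=D]
4: W B5 -> L1 miss  d=D]
5: R B3 -> L3 miss  d=-]
6: W B3 -> L3 hit  d=D]
7: R B11 -> L3 miss wb->B3  d=-]
8: R B5 -> L1 hit  d=D]
9: W B5 -> L1 hit  d=D]
10: W B5 -> L1 hit  d=D]
11: R B5 -> L1 hit  d=D]
12: W B2 -> L2 hit  d=D]
13: R B10 -> L2 miss wb->B2  d=-]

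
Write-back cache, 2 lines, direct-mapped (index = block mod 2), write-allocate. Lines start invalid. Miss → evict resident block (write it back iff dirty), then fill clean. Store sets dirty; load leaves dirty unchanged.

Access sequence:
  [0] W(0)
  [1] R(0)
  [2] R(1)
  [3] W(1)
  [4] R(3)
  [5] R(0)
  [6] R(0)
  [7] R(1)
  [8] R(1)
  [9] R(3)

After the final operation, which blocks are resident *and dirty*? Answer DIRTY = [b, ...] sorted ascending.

0: W B0 -> L0 miss  d=D]
1: R B0 -> L0 hit  d=D]
2: R B1 -> L1 miss  d=-]
3: W B1 -> L1 hit  d=D]
4: R B3 -> L1 miss wb->B1  d=-]
5: R B0 -> L0 hit  d=D]
6: R B0 -> L0 hit  d=D]
7: R B1 -> L1 miss  d=-]
8: R B1 -> L1 hit  d=-]
9: R B3 -> L1 miss  d=-]

DIRTY = [0]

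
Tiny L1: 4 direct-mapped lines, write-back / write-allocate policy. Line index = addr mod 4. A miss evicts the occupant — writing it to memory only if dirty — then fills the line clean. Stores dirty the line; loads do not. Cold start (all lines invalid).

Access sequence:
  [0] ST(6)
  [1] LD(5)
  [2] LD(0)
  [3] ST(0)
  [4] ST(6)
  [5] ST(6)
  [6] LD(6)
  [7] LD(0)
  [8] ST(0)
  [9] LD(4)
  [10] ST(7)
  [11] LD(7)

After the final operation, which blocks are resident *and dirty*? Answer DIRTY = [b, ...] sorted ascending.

DIRTY = [6, 7]

  0 | W B6 → L2 miss [D]
  1 | R B5 → L1 miss [-]
  2 | R B0 → L0 miss [-]
  3 | W B0 → L0 hit [D]
  4 | W B6 → L2 hit [D]
  5 | W B6 → L2 hit [D]
  6 | R B6 → L2 hit [D]
  7 | R B0 → L0 hit [D]
  8 | W B0 → L0 hit [D]
  9 | R B4 → L0 miss wb→B0 [-]
  10 | W B7 → L3 miss [D]
  11 | R B7 → L3 hit [D]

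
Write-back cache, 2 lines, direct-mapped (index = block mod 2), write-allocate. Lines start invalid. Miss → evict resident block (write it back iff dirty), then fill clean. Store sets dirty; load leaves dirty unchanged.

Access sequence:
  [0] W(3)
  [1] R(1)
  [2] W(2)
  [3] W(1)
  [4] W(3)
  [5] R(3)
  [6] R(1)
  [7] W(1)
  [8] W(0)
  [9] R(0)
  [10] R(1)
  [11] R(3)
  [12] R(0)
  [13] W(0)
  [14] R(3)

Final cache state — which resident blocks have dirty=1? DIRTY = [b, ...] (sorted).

DIRTY = [0]

0: W B3 -> L1 miss  d=D]
1: R B1 -> L1 miss wb->B3  d=-]
2: W B2 -> L0 miss  d=D]
3: W B1 -> L1 hit  d=D]
4: W B3 -> L1 miss wb->B1  d=D]
5: R B3 -> L1 hit  d=D]
6: R B1 -> L1 miss wb->B3  d=-]
7: W B1 -> L1 hit  d=D]
8: W B0 -> L0 miss wb->B2  d=D]
9: R B0 -> L0 hit  d=D]
10: R B1 -> L1 hit  d=D]
11: R B3 -> L1 miss wb->B1  d=-]
12: R B0 -> L0 hit  d=D]
13: W B0 -> L0 hit  d=D]
14: R B3 -> L1 hit  d=-]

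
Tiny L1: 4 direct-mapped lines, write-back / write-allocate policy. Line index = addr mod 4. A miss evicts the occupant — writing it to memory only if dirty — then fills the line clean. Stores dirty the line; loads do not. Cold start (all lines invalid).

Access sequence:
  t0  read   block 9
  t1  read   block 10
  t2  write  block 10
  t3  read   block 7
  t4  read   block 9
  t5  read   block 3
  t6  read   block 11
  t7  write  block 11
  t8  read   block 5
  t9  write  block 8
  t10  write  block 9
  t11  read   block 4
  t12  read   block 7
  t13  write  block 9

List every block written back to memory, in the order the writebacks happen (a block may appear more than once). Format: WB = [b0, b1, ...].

0: R B9 → L1 miss [-]
1: R B10 → L2 miss [-]
2: W B10 → L2 hit [D]
3: R B7 → L3 miss [-]
4: R B9 → L1 hit [-]
5: R B3 → L3 miss [-]
6: R B11 → L3 miss [-]
7: W B11 → L3 hit [D]
8: R B5 → L1 miss [-]
9: W B8 → L0 miss [D]
10: W B9 → L1 miss [D]
11: R B4 → L0 miss wb→B8 [-]
12: R B7 → L3 miss wb→B11 [-]
13: W B9 → L1 hit [D]

WB = [8, 11]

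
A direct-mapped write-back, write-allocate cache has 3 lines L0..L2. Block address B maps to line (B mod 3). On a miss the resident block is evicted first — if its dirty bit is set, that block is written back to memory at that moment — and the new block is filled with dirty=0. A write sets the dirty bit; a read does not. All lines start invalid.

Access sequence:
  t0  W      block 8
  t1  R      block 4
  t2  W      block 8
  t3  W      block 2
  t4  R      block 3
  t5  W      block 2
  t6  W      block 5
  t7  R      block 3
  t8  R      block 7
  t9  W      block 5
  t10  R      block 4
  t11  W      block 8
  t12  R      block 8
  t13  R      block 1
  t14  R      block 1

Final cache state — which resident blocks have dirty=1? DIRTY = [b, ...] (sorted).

0: W B8 -> L2 miss  d=D]
1: R B4 -> L1 miss  d=-]
2: W B8 -> L2 hit  d=D]
3: W B2 -> L2 miss wb->B8  d=D]
4: R B3 -> L0 miss  d=-]
5: W B2 -> L2 hit  d=D]
6: W B5 -> L2 miss wb->B2  d=D]
7: R B3 -> L0 hit  d=-]
8: R B7 -> L1 miss  d=-]
9: W B5 -> L2 hit  d=D]
10: R B4 -> L1 miss  d=-]
11: W B8 -> L2 miss wb->B5  d=D]
12: R B8 -> L2 hit  d=D]
13: R B1 -> L1 miss  d=-]
14: R B1 -> L1 hit  d=-]

DIRTY = [8]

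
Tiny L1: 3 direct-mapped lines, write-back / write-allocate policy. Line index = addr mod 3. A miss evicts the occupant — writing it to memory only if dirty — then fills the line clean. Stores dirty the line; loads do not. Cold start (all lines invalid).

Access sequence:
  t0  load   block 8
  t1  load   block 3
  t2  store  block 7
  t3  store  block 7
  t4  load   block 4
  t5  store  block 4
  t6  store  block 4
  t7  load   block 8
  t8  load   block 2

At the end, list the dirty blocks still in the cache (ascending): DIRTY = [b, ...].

  0 | R B8 → L2 miss [-]
  1 | R B3 → L0 miss [-]
  2 | W B7 → L1 miss [D]
  3 | W B7 → L1 hit [D]
  4 | R B4 → L1 miss wb→B7 [-]
  5 | W B4 → L1 hit [D]
  6 | W B4 → L1 hit [D]
  7 | R B8 → L2 hit [-]
  8 | R B2 → L2 miss [-]

DIRTY = [4]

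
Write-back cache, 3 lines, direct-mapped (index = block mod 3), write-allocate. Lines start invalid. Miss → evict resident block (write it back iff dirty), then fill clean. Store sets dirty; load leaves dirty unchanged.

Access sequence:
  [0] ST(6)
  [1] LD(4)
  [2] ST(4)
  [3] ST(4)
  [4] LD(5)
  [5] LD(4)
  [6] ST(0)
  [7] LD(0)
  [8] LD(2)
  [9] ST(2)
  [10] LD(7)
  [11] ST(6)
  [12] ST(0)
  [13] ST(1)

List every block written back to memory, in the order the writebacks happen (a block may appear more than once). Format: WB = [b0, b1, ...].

WB = [6, 4, 0, 6]

0: W B6 → L0 miss [D]
1: R B4 → L1 miss [-]
2: W B4 → L1 hit [D]
3: W B4 → L1 hit [D]
4: R B5 → L2 miss [-]
5: R B4 → L1 hit [D]
6: W B0 → L0 miss wb→B6 [D]
7: R B0 → L0 hit [D]
8: R B2 → L2 miss [-]
9: W B2 → L2 hit [D]
10: R B7 → L1 miss wb→B4 [-]
11: W B6 → L0 miss wb→B0 [D]
12: W B0 → L0 miss wb→B6 [D]
13: W B1 → L1 miss [D]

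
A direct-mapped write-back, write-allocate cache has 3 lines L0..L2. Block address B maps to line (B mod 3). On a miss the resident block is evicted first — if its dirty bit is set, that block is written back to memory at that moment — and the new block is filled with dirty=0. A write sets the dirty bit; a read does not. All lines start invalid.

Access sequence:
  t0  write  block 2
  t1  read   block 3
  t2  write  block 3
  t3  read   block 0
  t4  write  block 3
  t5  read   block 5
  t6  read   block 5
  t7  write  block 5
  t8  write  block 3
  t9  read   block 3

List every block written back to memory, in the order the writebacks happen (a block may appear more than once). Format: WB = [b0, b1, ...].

  0 | W B2 → L2 miss [D]
  1 | R B3 → L0 miss [-]
  2 | W B3 → L0 hit [D]
  3 | R B0 → L0 miss wb→B3 [-]
  4 | W B3 → L0 miss [D]
  5 | R B5 → L2 miss wb→B2 [-]
  6 | R B5 → L2 hit [-]
  7 | W B5 → L2 hit [D]
  8 | W B3 → L0 hit [D]
  9 | R B3 → L0 hit [D]

WB = [3, 2]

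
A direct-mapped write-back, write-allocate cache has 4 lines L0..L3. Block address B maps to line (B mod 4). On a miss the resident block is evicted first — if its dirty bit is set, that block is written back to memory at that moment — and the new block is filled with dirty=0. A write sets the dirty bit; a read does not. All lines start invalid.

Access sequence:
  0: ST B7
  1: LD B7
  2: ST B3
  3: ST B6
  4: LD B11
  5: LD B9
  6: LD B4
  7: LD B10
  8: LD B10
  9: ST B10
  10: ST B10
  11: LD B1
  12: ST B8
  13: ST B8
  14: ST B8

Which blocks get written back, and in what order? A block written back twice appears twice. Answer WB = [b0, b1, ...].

0: W B7 -> L3 miss  d=D]
1: R B7 -> L3 hit  d=D]
2: W B3 -> L3 miss wb->B7  d=D]
3: W B6 -> L2 miss  d=D]
4: R B11 -> L3 miss wb->B3  d=-]
5: R B9 -> L1 miss  d=-]
6: R B4 -> L0 miss  d=-]
7: R B10 -> L2 miss wb->B6  d=-]
8: R B10 -> L2 hit  d=-]
9: W B10 -> L2 hit  d=D]
10: W B10 -> L2 hit  d=D]
11: R B1 -> L1 miss  d=-]
12: W B8 -> L0 miss  d=D]
13: W B8 -> L0 hit  d=D]
14: W B8 -> L0 hit  d=D]

WB = [7, 3, 6]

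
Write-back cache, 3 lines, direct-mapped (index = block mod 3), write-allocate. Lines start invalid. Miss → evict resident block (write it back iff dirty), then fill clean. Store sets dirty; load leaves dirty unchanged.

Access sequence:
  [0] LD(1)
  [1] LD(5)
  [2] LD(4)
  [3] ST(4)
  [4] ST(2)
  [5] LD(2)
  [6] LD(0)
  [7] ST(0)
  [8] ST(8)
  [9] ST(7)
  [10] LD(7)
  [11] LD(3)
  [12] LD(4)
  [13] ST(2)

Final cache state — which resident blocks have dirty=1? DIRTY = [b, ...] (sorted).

DIRTY = [2]

  0 | R B1 → L1 miss [-]
  1 | R B5 → L2 miss [-]
  2 | R B4 → L1 miss [-]
  3 | W B4 → L1 hit [D]
  4 | W B2 → L2 miss [D]
  5 | R B2 → L2 hit [D]
  6 | R B0 → L0 miss [-]
  7 | W B0 → L0 hit [D]
  8 | W B8 → L2 miss wb→B2 [D]
  9 | W B7 → L1 miss wb→B4 [D]
  10 | R B7 → L1 hit [D]
  11 | R B3 → L0 miss wb→B0 [-]
  12 | R B4 → L1 miss wb→B7 [-]
  13 | W B2 → L2 miss wb→B8 [D]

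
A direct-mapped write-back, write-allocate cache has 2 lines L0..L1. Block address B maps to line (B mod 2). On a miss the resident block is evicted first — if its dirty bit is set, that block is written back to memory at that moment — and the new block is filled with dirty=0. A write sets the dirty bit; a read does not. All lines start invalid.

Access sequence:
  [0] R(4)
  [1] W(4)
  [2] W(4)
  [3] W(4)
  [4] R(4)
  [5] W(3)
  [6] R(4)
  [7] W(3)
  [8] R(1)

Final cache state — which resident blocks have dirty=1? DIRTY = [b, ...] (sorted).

  0 | R B4 → L0 miss [-]
  1 | W B4 → L0 hit [D]
  2 | W B4 → L0 hit [D]
  3 | W B4 → L0 hit [D]
  4 | R B4 → L0 hit [D]
  5 | W B3 → L1 miss [D]
  6 | R B4 → L0 hit [D]
  7 | W B3 → L1 hit [D]
  8 | R B1 → L1 miss wb→B3 [-]

DIRTY = [4]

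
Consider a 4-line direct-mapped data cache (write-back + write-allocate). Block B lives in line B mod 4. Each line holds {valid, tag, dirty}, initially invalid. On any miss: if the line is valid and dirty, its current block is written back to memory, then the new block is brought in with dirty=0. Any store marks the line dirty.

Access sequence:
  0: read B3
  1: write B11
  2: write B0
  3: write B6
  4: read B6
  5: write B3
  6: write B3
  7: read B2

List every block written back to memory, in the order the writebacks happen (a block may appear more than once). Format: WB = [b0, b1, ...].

WB = [11, 6]

  0 | R B3 → L3 miss [-]
  1 | W B11 → L3 miss [D]
  2 | W B0 → L0 miss [D]
  3 | W B6 → L2 miss [D]
  4 | R B6 → L2 hit [D]
  5 | W B3 → L3 miss wb→B11 [D]
  6 | W B3 → L3 hit [D]
  7 | R B2 → L2 miss wb→B6 [-]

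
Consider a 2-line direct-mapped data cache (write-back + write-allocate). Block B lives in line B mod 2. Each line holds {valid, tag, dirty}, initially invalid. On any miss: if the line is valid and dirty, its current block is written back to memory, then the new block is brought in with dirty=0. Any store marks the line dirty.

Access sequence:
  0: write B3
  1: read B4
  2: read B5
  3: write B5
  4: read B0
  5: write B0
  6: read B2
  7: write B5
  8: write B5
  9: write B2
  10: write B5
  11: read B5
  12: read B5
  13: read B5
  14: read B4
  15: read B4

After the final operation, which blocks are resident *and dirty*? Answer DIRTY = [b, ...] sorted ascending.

DIRTY = [5]

0: W B3 → L1 miss [D]
1: R B4 → L0 miss [-]
2: R B5 → L1 miss wb→B3 [-]
3: W B5 → L1 hit [D]
4: R B0 → L0 miss [-]
5: W B0 → L0 hit [D]
6: R B2 → L0 miss wb→B0 [-]
7: W B5 → L1 hit [D]
8: W B5 → L1 hit [D]
9: W B2 → L0 hit [D]
10: W B5 → L1 hit [D]
11: R B5 → L1 hit [D]
12: R B5 → L1 hit [D]
13: R B5 → L1 hit [D]
14: R B4 → L0 miss wb→B2 [-]
15: R B4 → L0 hit [-]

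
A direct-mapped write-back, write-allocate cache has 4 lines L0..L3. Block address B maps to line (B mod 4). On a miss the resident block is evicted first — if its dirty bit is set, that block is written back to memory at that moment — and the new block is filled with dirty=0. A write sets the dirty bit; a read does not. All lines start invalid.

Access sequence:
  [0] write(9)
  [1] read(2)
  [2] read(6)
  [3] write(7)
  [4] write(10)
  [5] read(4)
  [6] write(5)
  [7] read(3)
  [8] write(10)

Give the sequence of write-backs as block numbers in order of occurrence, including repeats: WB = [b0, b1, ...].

WB = [9, 7]

0: W B9 -> L1 miss  d=D]
1: R B2 -> L2 miss  d=-]
2: R B6 -> L2 miss  d=-]
3: W B7 -> L3 miss  d=D]
4: W B10 -> L2 miss  d=D]
5: R B4 -> L0 miss  d=-]
6: W B5 -> L1 miss wb->B9  d=D]
7: R B3 -> L3 miss wb->B7  d=-]
8: W B10 -> L2 hit  d=D]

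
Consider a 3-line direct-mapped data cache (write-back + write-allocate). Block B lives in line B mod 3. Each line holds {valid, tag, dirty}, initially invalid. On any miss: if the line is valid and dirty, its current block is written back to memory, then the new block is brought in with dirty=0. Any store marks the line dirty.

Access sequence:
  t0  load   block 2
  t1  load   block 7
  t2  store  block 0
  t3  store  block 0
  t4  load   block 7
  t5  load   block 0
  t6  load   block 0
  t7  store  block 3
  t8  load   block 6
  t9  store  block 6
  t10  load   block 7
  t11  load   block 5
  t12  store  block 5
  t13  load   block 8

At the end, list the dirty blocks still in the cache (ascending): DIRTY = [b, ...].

0: R B2 → L2 miss [-]
1: R B7 → L1 miss [-]
2: W B0 → L0 miss [D]
3: W B0 → L0 hit [D]
4: R B7 → L1 hit [-]
5: R B0 → L0 hit [D]
6: R B0 → L0 hit [D]
7: W B3 → L0 miss wb→B0 [D]
8: R B6 → L0 miss wb→B3 [-]
9: W B6 → L0 hit [D]
10: R B7 → L1 hit [-]
11: R B5 → L2 miss [-]
12: W B5 → L2 hit [D]
13: R B8 → L2 miss wb→B5 [-]

DIRTY = [6]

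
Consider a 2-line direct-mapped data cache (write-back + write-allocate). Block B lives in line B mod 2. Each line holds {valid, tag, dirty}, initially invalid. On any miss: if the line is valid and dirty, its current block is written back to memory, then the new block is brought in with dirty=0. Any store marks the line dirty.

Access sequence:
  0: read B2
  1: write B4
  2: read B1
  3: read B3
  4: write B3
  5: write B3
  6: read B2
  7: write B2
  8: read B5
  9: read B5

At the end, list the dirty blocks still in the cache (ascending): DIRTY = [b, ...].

DIRTY = [2]

  0 | R B2 → L0 miss [-]
  1 | W B4 → L0 miss [D]
  2 | R B1 → L1 miss [-]
  3 | R B3 → L1 miss [-]
  4 | W B3 → L1 hit [D]
  5 | W B3 → L1 hit [D]
  6 | R B2 → L0 miss wb→B4 [-]
  7 | W B2 → L0 hit [D]
  8 | R B5 → L1 miss wb→B3 [-]
  9 | R B5 → L1 hit [-]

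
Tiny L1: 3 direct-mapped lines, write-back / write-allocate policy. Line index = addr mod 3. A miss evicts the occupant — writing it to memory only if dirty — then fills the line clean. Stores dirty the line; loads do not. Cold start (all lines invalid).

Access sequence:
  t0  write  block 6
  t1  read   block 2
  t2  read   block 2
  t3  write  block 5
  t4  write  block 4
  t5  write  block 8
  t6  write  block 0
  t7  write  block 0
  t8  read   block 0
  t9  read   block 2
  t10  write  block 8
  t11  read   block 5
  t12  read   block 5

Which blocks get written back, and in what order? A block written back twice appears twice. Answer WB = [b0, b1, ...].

0: W B6 → L0 miss [D]
1: R B2 → L2 miss [-]
2: R B2 → L2 hit [-]
3: W B5 → L2 miss [D]
4: W B4 → L1 miss [D]
5: W B8 → L2 miss wb→B5 [D]
6: W B0 → L0 miss wb→B6 [D]
7: W B0 → L0 hit [D]
8: R B0 → L0 hit [D]
9: R B2 → L2 miss wb→B8 [-]
10: W B8 → L2 miss [D]
11: R B5 → L2 miss wb→B8 [-]
12: R B5 → L2 hit [-]

WB = [5, 6, 8, 8]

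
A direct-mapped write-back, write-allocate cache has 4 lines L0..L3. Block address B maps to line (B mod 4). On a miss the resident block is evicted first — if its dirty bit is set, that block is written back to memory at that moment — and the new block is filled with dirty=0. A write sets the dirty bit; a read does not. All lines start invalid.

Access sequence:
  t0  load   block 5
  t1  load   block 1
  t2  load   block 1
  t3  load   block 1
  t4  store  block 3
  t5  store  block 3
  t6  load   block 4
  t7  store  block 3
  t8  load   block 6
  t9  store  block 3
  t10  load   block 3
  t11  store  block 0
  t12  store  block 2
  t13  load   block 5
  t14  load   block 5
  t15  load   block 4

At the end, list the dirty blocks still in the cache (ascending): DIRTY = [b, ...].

  0 | R B5 → L1 miss [-]
  1 | R B1 → L1 miss [-]
  2 | R B1 → L1 hit [-]
  3 | R B1 → L1 hit [-]
  4 | W B3 → L3 miss [D]
  5 | W B3 → L3 hit [D]
  6 | R B4 → L0 miss [-]
  7 | W B3 → L3 hit [D]
  8 | R B6 → L2 miss [-]
  9 | W B3 → L3 hit [D]
  10 | R B3 → L3 hit [D]
  11 | W B0 → L0 miss [D]
  12 | W B2 → L2 miss [D]
  13 | R B5 → L1 miss [-]
  14 | R B5 → L1 hit [-]
  15 | R B4 → L0 miss wb→B0 [-]

DIRTY = [2, 3]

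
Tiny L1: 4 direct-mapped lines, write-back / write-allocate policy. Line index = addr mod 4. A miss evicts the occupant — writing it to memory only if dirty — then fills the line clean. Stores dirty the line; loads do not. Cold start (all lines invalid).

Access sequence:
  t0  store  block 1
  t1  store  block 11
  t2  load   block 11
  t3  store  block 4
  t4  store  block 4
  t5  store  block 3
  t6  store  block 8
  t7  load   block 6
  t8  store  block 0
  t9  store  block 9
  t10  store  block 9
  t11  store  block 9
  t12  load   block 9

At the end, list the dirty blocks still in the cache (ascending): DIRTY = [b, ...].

DIRTY = [0, 3, 9]

0: W B1 -> L1 miss  d=D]
1: W B11 -> L3 miss  d=D]
2: R B11 -> L3 hit  d=D]
3: W B4 -> L0 miss  d=D]
4: W B4 -> L0 hit  d=D]
5: W B3 -> L3 miss wb->B11  d=D]
6: W B8 -> L0 miss wb->B4  d=D]
7: R B6 -> L2 miss  d=-]
8: W B0 -> L0 miss wb->B8  d=D]
9: W B9 -> L1 miss wb->B1  d=D]
10: W B9 -> L1 hit  d=D]
11: W B9 -> L1 hit  d=D]
12: R B9 -> L1 hit  d=D]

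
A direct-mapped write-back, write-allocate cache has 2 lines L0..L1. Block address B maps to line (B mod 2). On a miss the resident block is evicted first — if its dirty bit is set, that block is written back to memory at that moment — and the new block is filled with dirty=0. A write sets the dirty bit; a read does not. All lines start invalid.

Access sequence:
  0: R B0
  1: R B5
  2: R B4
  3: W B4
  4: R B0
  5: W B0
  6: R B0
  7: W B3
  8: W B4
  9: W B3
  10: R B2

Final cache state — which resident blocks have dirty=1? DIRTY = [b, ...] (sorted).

DIRTY = [3]

0: R B0 -> L0 miss  d=-]
1: R B5 -> L1 miss  d=-]
2: R B4 -> L0 miss  d=-]
3: W B4 -> L0 hit  d=D]
4: R B0 -> L0 miss wb->B4  d=-]
5: W B0 -> L0 hit  d=D]
6: R B0 -> L0 hit  d=D]
7: W B3 -> L1 miss  d=D]
8: W B4 -> L0 miss wb->B0  d=D]
9: W B3 -> L1 hit  d=D]
10: R B2 -> L0 miss wb->B4  d=-]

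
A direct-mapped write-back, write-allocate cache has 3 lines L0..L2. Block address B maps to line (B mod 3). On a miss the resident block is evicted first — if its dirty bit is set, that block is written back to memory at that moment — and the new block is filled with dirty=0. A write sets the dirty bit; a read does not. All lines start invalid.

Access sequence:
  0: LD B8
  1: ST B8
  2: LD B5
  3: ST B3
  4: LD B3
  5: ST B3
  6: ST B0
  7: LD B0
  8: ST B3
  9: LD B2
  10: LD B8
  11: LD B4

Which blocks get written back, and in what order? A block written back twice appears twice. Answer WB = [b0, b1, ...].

  0 | R B8 → L2 miss [-]
  1 | W B8 → L2 hit [D]
  2 | R B5 → L2 miss wb→B8 [-]
  3 | W B3 → L0 miss [D]
  4 | R B3 → L0 hit [D]
  5 | W B3 → L0 hit [D]
  6 | W B0 → L0 miss wb→B3 [D]
  7 | R B0 → L0 hit [D]
  8 | W B3 → L0 miss wb→B0 [D]
  9 | R B2 → L2 miss [-]
  10 | R B8 → L2 miss [-]
  11 | R B4 → L1 miss [-]

WB = [8, 3, 0]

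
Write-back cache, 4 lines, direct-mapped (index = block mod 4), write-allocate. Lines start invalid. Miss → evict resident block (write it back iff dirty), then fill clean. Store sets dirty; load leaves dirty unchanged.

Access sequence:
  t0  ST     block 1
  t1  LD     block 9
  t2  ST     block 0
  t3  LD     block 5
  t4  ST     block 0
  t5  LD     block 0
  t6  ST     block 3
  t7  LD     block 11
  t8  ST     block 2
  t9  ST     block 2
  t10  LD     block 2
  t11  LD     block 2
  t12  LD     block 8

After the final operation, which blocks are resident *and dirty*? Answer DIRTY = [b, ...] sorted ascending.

0: W B1 -> L1 miss  d=D]
1: R B9 -> L1 miss wb->B1  d=-]
2: W B0 -> L0 miss  d=D]
3: R B5 -> L1 miss  d=-]
4: W B0 -> L0 hit  d=D]
5: R B0 -> L0 hit  d=D]
6: W B3 -> L3 miss  d=D]
7: R B11 -> L3 miss wb->B3  d=-]
8: W B2 -> L2 miss  d=D]
9: W B2 -> L2 hit  d=D]
10: R B2 -> L2 hit  d=D]
11: R B2 -> L2 hit  d=D]
12: R B8 -> L0 miss wb->B0  d=-]

DIRTY = [2]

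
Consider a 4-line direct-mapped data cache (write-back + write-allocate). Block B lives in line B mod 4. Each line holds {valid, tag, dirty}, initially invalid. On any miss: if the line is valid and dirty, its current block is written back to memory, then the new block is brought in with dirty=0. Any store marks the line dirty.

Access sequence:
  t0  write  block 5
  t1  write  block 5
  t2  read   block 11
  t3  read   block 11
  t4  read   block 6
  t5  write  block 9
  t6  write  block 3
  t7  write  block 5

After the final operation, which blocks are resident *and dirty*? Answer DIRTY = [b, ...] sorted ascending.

DIRTY = [3, 5]

0: W B5 → L1 miss [D]
1: W B5 → L1 hit [D]
2: R B11 → L3 miss [-]
3: R B11 → L3 hit [-]
4: R B6 → L2 miss [-]
5: W B9 → L1 miss wb→B5 [D]
6: W B3 → L3 miss [D]
7: W B5 → L1 miss wb→B9 [D]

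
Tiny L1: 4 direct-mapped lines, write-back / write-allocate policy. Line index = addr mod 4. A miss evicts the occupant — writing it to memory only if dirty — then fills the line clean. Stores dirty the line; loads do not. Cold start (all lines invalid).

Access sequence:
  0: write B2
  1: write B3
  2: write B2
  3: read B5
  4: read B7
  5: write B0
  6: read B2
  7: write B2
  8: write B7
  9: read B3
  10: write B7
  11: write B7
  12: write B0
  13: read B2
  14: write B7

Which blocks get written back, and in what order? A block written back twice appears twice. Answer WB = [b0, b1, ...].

WB = [3, 7]

0: W B2 -> L2 miss  d=D]
1: W B3 -> L3 miss  d=D]
2: W B2 -> L2 hit  d=D]
3: R B5 -> L1 miss  d=-]
4: R B7 -> L3 miss wb->B3  d=-]
5: W B0 -> L0 miss  d=D]
6: R B2 -> L2 hit  d=D]
7: W B2 -> L2 hit  d=D]
8: W B7 -> L3 hit  d=D]
9: R B3 -> L3 miss wb->B7  d=-]
10: W B7 -> L3 miss  d=D]
11: W B7 -> L3 hit  d=D]
12: W B0 -> L0 hit  d=D]
13: R B2 -> L2 hit  d=D]
14: W B7 -> L3 hit  d=D]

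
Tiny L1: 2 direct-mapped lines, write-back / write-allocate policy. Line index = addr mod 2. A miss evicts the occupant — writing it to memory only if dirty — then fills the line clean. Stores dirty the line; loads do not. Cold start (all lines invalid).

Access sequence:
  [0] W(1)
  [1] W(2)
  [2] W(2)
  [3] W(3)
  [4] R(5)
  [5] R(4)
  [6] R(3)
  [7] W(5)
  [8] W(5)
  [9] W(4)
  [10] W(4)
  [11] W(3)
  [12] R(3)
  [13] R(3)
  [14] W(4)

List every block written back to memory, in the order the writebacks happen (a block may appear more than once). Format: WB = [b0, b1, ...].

0: W B1 → L1 miss [D]
1: W B2 → L0 miss [D]
2: W B2 → L0 hit [D]
3: W B3 → L1 miss wb→B1 [D]
4: R B5 → L1 miss wb→B3 [-]
5: R B4 → L0 miss wb→B2 [-]
6: R B3 → L1 miss [-]
7: W B5 → L1 miss [D]
8: W B5 → L1 hit [D]
9: W B4 → L0 hit [D]
10: W B4 → L0 hit [D]
11: W B3 → L1 miss wb→B5 [D]
12: R B3 → L1 hit [D]
13: R B3 → L1 hit [D]
14: W B4 → L0 hit [D]

WB = [1, 3, 2, 5]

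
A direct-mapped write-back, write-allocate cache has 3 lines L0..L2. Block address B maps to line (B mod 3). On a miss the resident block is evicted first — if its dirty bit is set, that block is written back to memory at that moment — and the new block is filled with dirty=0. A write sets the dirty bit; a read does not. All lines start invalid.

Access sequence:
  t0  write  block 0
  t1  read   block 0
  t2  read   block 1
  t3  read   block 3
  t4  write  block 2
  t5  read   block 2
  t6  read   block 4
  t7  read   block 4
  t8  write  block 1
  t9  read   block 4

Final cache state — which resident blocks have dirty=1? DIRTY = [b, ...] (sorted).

DIRTY = [2]

0: W B0 → L0 miss [D]
1: R B0 → L0 hit [D]
2: R B1 → L1 miss [-]
3: R B3 → L0 miss wb→B0 [-]
4: W B2 → L2 miss [D]
5: R B2 → L2 hit [D]
6: R B4 → L1 miss [-]
7: R B4 → L1 hit [-]
8: W B1 → L1 miss [D]
9: R B4 → L1 miss wb→B1 [-]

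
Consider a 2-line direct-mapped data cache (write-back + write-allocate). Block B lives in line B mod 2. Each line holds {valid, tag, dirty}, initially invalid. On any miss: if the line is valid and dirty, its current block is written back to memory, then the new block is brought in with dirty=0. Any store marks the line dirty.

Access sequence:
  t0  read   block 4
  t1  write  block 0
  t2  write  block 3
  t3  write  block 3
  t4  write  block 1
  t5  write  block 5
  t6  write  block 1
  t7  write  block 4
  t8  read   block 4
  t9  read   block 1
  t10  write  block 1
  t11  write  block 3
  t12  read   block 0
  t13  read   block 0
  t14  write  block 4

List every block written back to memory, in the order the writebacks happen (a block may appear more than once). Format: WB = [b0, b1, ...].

WB = [3, 1, 5, 0, 1, 4]

0: R B4 -> L0 miss  d=-]
1: W B0 -> L0 miss  d=D]
2: W B3 -> L1 miss  d=D]
3: W B3 -> L1 hit  d=D]
4: W B1 -> L1 miss wb->B3  d=D]
5: W B5 -> L1 miss wb->B1  d=D]
6: W B1 -> L1 miss wb->B5  d=D]
7: W B4 -> L0 miss wb->B0  d=D]
8: R B4 -> L0 hit  d=D]
9: R B1 -> L1 hit  d=D]
10: W B1 -> L1 hit  d=D]
11: W B3 -> L1 miss wb->B1  d=D]
12: R B0 -> L0 miss wb->B4  d=-]
13: R B0 -> L0 hit  d=-]
14: W B4 -> L0 miss  d=D]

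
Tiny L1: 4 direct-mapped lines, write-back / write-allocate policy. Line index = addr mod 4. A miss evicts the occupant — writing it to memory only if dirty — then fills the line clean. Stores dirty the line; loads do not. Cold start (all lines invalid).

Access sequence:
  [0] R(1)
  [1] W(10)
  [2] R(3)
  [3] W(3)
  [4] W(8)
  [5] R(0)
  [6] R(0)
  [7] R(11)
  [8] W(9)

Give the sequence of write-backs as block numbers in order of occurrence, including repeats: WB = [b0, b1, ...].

  0 | R B1 → L1 miss [-]
  1 | W B10 → L2 miss [D]
  2 | R B3 → L3 miss [-]
  3 | W B3 → L3 hit [D]
  4 | W B8 → L0 miss [D]
  5 | R B0 → L0 miss wb→B8 [-]
  6 | R B0 → L0 hit [-]
  7 | R B11 → L3 miss wb→B3 [-]
  8 | W B9 → L1 miss [D]

WB = [8, 3]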